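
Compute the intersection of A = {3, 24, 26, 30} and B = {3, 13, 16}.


A ∩ B = elements in both A and B
A = {3, 24, 26, 30}
B = {3, 13, 16}
A ∩ B = {3}

A ∩ B = {3}


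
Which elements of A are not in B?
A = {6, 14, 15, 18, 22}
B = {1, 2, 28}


A \ B = elements in A but not in B
A = {6, 14, 15, 18, 22}
B = {1, 2, 28}
Remove from A any elements in B
A \ B = {6, 14, 15, 18, 22}

A \ B = {6, 14, 15, 18, 22}


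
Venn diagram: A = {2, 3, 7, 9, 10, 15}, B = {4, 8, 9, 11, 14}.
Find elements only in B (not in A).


A = {2, 3, 7, 9, 10, 15}
B = {4, 8, 9, 11, 14}
Region: only in B (not in A)
Elements: {4, 8, 11, 14}

Elements only in B (not in A): {4, 8, 11, 14}


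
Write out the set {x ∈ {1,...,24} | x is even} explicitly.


Checking each candidate:
Condition: even numbers in {1,...,24}
Result = {2, 4, 6, 8, 10, 12, 14, 16, 18, 20, 22, 24}

{2, 4, 6, 8, 10, 12, 14, 16, 18, 20, 22, 24}


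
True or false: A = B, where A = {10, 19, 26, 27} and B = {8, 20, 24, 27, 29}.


Two sets are equal iff they have exactly the same elements.
A = {10, 19, 26, 27}
B = {8, 20, 24, 27, 29}
Differences: {8, 10, 19, 20, 24, 26, 29}
A ≠ B

No, A ≠ B


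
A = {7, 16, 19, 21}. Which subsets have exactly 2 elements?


|A| = 4, so A has C(4,2) = 6 subsets of size 2.
Enumerate by choosing 2 elements from A at a time:
{7, 16}, {7, 19}, {7, 21}, {16, 19}, {16, 21}, {19, 21}

2-element subsets (6 total): {7, 16}, {7, 19}, {7, 21}, {16, 19}, {16, 21}, {19, 21}


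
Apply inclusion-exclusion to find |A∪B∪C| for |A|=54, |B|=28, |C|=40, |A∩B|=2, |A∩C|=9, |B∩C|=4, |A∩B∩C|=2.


|A∪B∪C| = |A|+|B|+|C| - |A∩B|-|A∩C|-|B∩C| + |A∩B∩C|
= 54+28+40 - 2-9-4 + 2
= 122 - 15 + 2
= 109

|A ∪ B ∪ C| = 109


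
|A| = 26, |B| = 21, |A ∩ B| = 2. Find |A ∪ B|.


|A ∪ B| = |A| + |B| - |A ∩ B|
= 26 + 21 - 2
= 45

|A ∪ B| = 45


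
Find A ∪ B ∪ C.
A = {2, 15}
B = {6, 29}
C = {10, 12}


A ∪ B = {2, 6, 15, 29}
(A ∪ B) ∪ C = {2, 6, 10, 12, 15, 29}

A ∪ B ∪ C = {2, 6, 10, 12, 15, 29}


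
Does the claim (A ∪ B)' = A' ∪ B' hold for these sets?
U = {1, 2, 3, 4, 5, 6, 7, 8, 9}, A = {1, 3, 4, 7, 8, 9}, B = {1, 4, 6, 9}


LHS: A ∪ B = {1, 3, 4, 6, 7, 8, 9}
(A ∪ B)' = U \ (A ∪ B) = {2, 5}
A' = {2, 5, 6}, B' = {2, 3, 5, 7, 8}
Claimed RHS: A' ∪ B' = {2, 3, 5, 6, 7, 8}
Identity is INVALID: LHS = {2, 5} but the RHS claimed here equals {2, 3, 5, 6, 7, 8}. The correct form is (A ∪ B)' = A' ∩ B'.

Identity is invalid: (A ∪ B)' = {2, 5} but A' ∪ B' = {2, 3, 5, 6, 7, 8}. The correct De Morgan law is (A ∪ B)' = A' ∩ B'.


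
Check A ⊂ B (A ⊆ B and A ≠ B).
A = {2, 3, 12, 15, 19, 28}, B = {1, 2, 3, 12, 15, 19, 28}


A ⊂ B requires: A ⊆ B AND A ≠ B.
A ⊆ B? Yes
A = B? No
A ⊂ B: Yes (A is a proper subset of B)

Yes, A ⊂ B


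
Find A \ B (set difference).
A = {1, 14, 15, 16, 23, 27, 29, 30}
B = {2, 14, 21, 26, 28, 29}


A \ B = elements in A but not in B
A = {1, 14, 15, 16, 23, 27, 29, 30}
B = {2, 14, 21, 26, 28, 29}
Remove from A any elements in B
A \ B = {1, 15, 16, 23, 27, 30}

A \ B = {1, 15, 16, 23, 27, 30}


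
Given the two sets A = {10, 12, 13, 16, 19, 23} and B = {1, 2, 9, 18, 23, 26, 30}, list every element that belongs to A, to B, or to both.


A ∪ B = all elements in A or B (or both)
A = {10, 12, 13, 16, 19, 23}
B = {1, 2, 9, 18, 23, 26, 30}
A ∪ B = {1, 2, 9, 10, 12, 13, 16, 18, 19, 23, 26, 30}

A ∪ B = {1, 2, 9, 10, 12, 13, 16, 18, 19, 23, 26, 30}


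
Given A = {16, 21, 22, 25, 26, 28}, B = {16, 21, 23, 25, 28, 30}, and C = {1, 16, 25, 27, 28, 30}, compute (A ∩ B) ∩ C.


A ∩ B = {16, 21, 25, 28}
(A ∩ B) ∩ C = {16, 25, 28}

A ∩ B ∩ C = {16, 25, 28}


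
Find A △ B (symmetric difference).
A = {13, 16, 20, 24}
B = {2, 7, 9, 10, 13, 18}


A △ B = (A \ B) ∪ (B \ A) = elements in exactly one of A or B
A \ B = {16, 20, 24}
B \ A = {2, 7, 9, 10, 18}
A △ B = {2, 7, 9, 10, 16, 18, 20, 24}

A △ B = {2, 7, 9, 10, 16, 18, 20, 24}


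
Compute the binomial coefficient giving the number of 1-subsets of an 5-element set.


C(n,k) = n! / (k!(n-k)!)
C(5,1) = 5! / (1!4!)
= 5

C(5,1) = 5


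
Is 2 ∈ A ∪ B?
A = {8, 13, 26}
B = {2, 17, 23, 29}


A = {8, 13, 26}, B = {2, 17, 23, 29}
A ∪ B = all elements in A or B
A ∪ B = {2, 8, 13, 17, 23, 26, 29}
Checking if 2 ∈ A ∪ B
2 is in A ∪ B → True

2 ∈ A ∪ B


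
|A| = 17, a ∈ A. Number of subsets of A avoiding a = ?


Subsets of A avoiding a are subsets of A \ {a}, which has 16 elements.
Count = 2^(n-1) = 2^16
= 65536

Number of subsets avoiding a = 65536


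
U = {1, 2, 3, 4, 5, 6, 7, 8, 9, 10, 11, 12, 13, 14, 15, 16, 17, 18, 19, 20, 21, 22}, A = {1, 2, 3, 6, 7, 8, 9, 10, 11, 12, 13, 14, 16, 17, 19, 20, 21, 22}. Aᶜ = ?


Aᶜ = U \ A = elements in U but not in A
U = {1, 2, 3, 4, 5, 6, 7, 8, 9, 10, 11, 12, 13, 14, 15, 16, 17, 18, 19, 20, 21, 22}
A = {1, 2, 3, 6, 7, 8, 9, 10, 11, 12, 13, 14, 16, 17, 19, 20, 21, 22}
Aᶜ = {4, 5, 15, 18}

Aᶜ = {4, 5, 15, 18}


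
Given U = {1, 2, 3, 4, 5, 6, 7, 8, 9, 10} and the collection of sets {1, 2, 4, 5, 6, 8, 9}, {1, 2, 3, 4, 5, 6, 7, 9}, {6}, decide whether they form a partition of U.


A partition requires: (1) non-empty parts, (2) pairwise disjoint, (3) union = U
Parts: {1, 2, 4, 5, 6, 8, 9}, {1, 2, 3, 4, 5, 6, 7, 9}, {6}
Union of parts: {1, 2, 3, 4, 5, 6, 7, 8, 9}
U = {1, 2, 3, 4, 5, 6, 7, 8, 9, 10}
All non-empty? True
Pairwise disjoint? False
Covers U? False

No, not a valid partition


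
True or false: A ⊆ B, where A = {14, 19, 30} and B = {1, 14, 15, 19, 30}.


A ⊆ B means every element of A is in B.
All elements of A are in B.
So A ⊆ B.

Yes, A ⊆ B


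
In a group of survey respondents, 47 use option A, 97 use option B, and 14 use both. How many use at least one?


|A ∪ B| = |A| + |B| - |A ∩ B|
= 47 + 97 - 14
= 130

|A ∪ B| = 130


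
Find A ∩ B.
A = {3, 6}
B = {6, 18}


A ∩ B = elements in both A and B
A = {3, 6}
B = {6, 18}
A ∩ B = {6}

A ∩ B = {6}


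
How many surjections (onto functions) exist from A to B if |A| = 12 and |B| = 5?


n = |A| = 12, k = |B| = 5. Surjections via inclusion-exclusion:
S(n,k) = Σ(-1)^i × C(k,i) × (k-i)^n, i=0 to k
i=0: (-1)^0×C(5,0)×5^12 = 244140625
i=1: (-1)^1×C(5,1)×4^12 = -83886080
i=2: (-1)^2×C(5,2)×3^12 = 5314410
i=3: (-1)^3×C(5,3)×2^12 = -40960
i=4: (-1)^4×C(5,4)×1^12 = 5
i=5: (-1)^5×C(5,5)×0^12 = 0
Total = 165528000

Number of surjections = 165528000


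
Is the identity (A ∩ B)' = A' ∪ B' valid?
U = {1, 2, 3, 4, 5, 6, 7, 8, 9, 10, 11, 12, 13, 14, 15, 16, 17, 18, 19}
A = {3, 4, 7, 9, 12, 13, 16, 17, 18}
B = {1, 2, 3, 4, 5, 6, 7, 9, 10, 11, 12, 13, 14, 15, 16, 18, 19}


LHS: A ∩ B = {3, 4, 7, 9, 12, 13, 16, 18}
(A ∩ B)' = U \ (A ∩ B) = {1, 2, 5, 6, 8, 10, 11, 14, 15, 17, 19}
A' = {1, 2, 5, 6, 8, 10, 11, 14, 15, 19}, B' = {8, 17}
Claimed RHS: A' ∪ B' = {1, 2, 5, 6, 8, 10, 11, 14, 15, 17, 19}
Identity is VALID: LHS = RHS = {1, 2, 5, 6, 8, 10, 11, 14, 15, 17, 19} ✓

Identity is valid. (A ∩ B)' = A' ∪ B' = {1, 2, 5, 6, 8, 10, 11, 14, 15, 17, 19}


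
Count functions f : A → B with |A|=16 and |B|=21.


Each of |A| = 16 inputs maps to any of |B| = 21 outputs.
# functions = |B|^|A| = 21^16
= 1430568690241985328321

Number of functions = 1430568690241985328321


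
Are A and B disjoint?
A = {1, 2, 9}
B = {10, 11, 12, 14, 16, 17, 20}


Disjoint means A ∩ B = ∅.
A ∩ B = ∅
A ∩ B = ∅, so A and B are disjoint.

Yes, A and B are disjoint


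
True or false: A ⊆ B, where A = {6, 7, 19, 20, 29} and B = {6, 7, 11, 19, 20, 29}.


A ⊆ B means every element of A is in B.
All elements of A are in B.
So A ⊆ B.

Yes, A ⊆ B


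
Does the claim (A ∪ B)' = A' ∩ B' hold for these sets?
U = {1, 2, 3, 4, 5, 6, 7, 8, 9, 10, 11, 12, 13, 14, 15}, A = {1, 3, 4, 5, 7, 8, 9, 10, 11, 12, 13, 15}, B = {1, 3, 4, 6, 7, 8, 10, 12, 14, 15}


LHS: A ∪ B = {1, 3, 4, 5, 6, 7, 8, 9, 10, 11, 12, 13, 14, 15}
(A ∪ B)' = U \ (A ∪ B) = {2}
A' = {2, 6, 14}, B' = {2, 5, 9, 11, 13}
Claimed RHS: A' ∩ B' = {2}
Identity is VALID: LHS = RHS = {2} ✓

Identity is valid. (A ∪ B)' = A' ∩ B' = {2}


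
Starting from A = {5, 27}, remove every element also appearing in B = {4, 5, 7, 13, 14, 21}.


A \ B = elements in A but not in B
A = {5, 27}
B = {4, 5, 7, 13, 14, 21}
Remove from A any elements in B
A \ B = {27}

A \ B = {27}


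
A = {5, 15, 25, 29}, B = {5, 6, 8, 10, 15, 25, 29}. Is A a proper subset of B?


A ⊂ B requires: A ⊆ B AND A ≠ B.
A ⊆ B? Yes
A = B? No
A ⊂ B: Yes (A is a proper subset of B)

Yes, A ⊂ B


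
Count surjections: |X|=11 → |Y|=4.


n = |X| = 11, k = |Y| = 4. Surjections via inclusion-exclusion:
S(n,k) = Σ(-1)^i × C(k,i) × (k-i)^n, i=0 to k
i=0: (-1)^0×C(4,0)×4^11 = 4194304
i=1: (-1)^1×C(4,1)×3^11 = -708588
i=2: (-1)^2×C(4,2)×2^11 = 12288
i=3: (-1)^3×C(4,3)×1^11 = -4
i=4: (-1)^4×C(4,4)×0^11 = 0
Total = 3498000

Number of surjections = 3498000


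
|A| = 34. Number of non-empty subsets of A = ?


Total subsets = 2^n = 2^34 = 17179869184
Non-empty subsets exclude the empty set: 2^n - 1
= 17179869184 - 1
= 17179869183

Number of non-empty subsets = 17179869183


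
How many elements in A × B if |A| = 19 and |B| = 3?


|A × B| = |A| × |B|
= 19 × 3
= 57

|A × B| = 57


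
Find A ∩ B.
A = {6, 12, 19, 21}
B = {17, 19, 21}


A ∩ B = elements in both A and B
A = {6, 12, 19, 21}
B = {17, 19, 21}
A ∩ B = {19, 21}

A ∩ B = {19, 21}


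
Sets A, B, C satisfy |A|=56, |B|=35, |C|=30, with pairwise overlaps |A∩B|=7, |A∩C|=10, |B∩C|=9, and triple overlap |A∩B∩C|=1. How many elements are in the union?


|A∪B∪C| = |A|+|B|+|C| - |A∩B|-|A∩C|-|B∩C| + |A∩B∩C|
= 56+35+30 - 7-10-9 + 1
= 121 - 26 + 1
= 96

|A ∪ B ∪ C| = 96


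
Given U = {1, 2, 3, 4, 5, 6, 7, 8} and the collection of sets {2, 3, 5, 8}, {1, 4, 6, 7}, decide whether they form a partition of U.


A partition requires: (1) non-empty parts, (2) pairwise disjoint, (3) union = U
Parts: {2, 3, 5, 8}, {1, 4, 6, 7}
Union of parts: {1, 2, 3, 4, 5, 6, 7, 8}
U = {1, 2, 3, 4, 5, 6, 7, 8}
All non-empty? True
Pairwise disjoint? True
Covers U? True

Yes, valid partition


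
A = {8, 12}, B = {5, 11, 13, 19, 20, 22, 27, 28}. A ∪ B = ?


A ∪ B = all elements in A or B (or both)
A = {8, 12}
B = {5, 11, 13, 19, 20, 22, 27, 28}
A ∪ B = {5, 8, 11, 12, 13, 19, 20, 22, 27, 28}

A ∪ B = {5, 8, 11, 12, 13, 19, 20, 22, 27, 28}


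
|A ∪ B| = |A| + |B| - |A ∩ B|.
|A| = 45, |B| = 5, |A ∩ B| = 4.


|A ∪ B| = |A| + |B| - |A ∩ B|
= 45 + 5 - 4
= 46

|A ∪ B| = 46


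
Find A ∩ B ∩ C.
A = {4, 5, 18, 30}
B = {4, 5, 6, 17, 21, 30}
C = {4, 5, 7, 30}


A ∩ B = {4, 5, 30}
(A ∩ B) ∩ C = {4, 5, 30}

A ∩ B ∩ C = {4, 5, 30}


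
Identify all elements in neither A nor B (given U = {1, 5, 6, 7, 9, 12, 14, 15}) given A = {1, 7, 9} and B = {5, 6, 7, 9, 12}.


A = {1, 7, 9}
B = {5, 6, 7, 9, 12}
Region: in neither A nor B (given U = {1, 5, 6, 7, 9, 12, 14, 15})
Elements: {14, 15}

Elements in neither A nor B (given U = {1, 5, 6, 7, 9, 12, 14, 15}): {14, 15}


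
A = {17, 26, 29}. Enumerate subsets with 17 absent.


A subset of A that omits 17 is a subset of A \ {17}, so there are 2^(n-1) = 2^2 = 4 of them.
Subsets excluding 17: ∅, {26}, {29}, {26, 29}

Subsets excluding 17 (4 total): ∅, {26}, {29}, {26, 29}


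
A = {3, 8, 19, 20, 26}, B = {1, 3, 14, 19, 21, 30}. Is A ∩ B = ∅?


Disjoint means A ∩ B = ∅.
A ∩ B = {3, 19}
A ∩ B ≠ ∅, so A and B are NOT disjoint.

No, A and B are not disjoint (A ∩ B = {3, 19})


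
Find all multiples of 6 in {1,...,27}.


Checking each candidate:
Condition: multiples of 6 in {1,...,27}
Result = {6, 12, 18, 24}

{6, 12, 18, 24}


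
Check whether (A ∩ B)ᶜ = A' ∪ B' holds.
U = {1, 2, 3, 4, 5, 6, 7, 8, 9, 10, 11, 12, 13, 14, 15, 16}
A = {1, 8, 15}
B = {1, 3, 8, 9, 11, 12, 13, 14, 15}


LHS: A ∩ B = {1, 8, 15}
(A ∩ B)' = U \ (A ∩ B) = {2, 3, 4, 5, 6, 7, 9, 10, 11, 12, 13, 14, 16}
A' = {2, 3, 4, 5, 6, 7, 9, 10, 11, 12, 13, 14, 16}, B' = {2, 4, 5, 6, 7, 10, 16}
Claimed RHS: A' ∪ B' = {2, 3, 4, 5, 6, 7, 9, 10, 11, 12, 13, 14, 16}
Identity is VALID: LHS = RHS = {2, 3, 4, 5, 6, 7, 9, 10, 11, 12, 13, 14, 16} ✓

Identity is valid. (A ∩ B)' = A' ∪ B' = {2, 3, 4, 5, 6, 7, 9, 10, 11, 12, 13, 14, 16}


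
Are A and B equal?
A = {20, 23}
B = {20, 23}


Two sets are equal iff they have exactly the same elements.
A = {20, 23}
B = {20, 23}
Same elements → A = B

Yes, A = B


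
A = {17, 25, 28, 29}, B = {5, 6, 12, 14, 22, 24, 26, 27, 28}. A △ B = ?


A △ B = (A \ B) ∪ (B \ A) = elements in exactly one of A or B
A \ B = {17, 25, 29}
B \ A = {5, 6, 12, 14, 22, 24, 26, 27}
A △ B = {5, 6, 12, 14, 17, 22, 24, 25, 26, 27, 29}

A △ B = {5, 6, 12, 14, 17, 22, 24, 25, 26, 27, 29}


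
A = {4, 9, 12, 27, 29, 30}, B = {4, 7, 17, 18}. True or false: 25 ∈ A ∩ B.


A = {4, 9, 12, 27, 29, 30}, B = {4, 7, 17, 18}
A ∩ B = elements in both A and B
A ∩ B = {4}
Checking if 25 ∈ A ∩ B
25 is not in A ∩ B → False

25 ∉ A ∩ B


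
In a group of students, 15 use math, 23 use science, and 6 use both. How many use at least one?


|A ∪ B| = |A| + |B| - |A ∩ B|
= 15 + 23 - 6
= 32

|A ∪ B| = 32


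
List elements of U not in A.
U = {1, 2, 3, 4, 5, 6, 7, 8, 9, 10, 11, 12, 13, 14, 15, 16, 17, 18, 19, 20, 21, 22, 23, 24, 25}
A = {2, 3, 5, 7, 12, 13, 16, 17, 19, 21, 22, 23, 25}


Aᶜ = U \ A = elements in U but not in A
U = {1, 2, 3, 4, 5, 6, 7, 8, 9, 10, 11, 12, 13, 14, 15, 16, 17, 18, 19, 20, 21, 22, 23, 24, 25}
A = {2, 3, 5, 7, 12, 13, 16, 17, 19, 21, 22, 23, 25}
Aᶜ = {1, 4, 6, 8, 9, 10, 11, 14, 15, 18, 20, 24}

Aᶜ = {1, 4, 6, 8, 9, 10, 11, 14, 15, 18, 20, 24}


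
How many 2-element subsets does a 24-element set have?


C(n,k) = n! / (k!(n-k)!)
C(24,2) = 24! / (2!22!)
= 276

C(24,2) = 276


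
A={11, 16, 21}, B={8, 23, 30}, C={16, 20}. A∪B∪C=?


A ∪ B = {8, 11, 16, 21, 23, 30}
(A ∪ B) ∪ C = {8, 11, 16, 20, 21, 23, 30}

A ∪ B ∪ C = {8, 11, 16, 20, 21, 23, 30}


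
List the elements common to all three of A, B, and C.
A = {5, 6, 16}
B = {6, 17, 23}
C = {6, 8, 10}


A ∩ B = {6}
(A ∩ B) ∩ C = {6}

A ∩ B ∩ C = {6}


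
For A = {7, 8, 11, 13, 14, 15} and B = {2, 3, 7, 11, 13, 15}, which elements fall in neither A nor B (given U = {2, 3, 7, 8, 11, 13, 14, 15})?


A = {7, 8, 11, 13, 14, 15}
B = {2, 3, 7, 11, 13, 15}
Region: in neither A nor B (given U = {2, 3, 7, 8, 11, 13, 14, 15})
Elements: ∅

Elements in neither A nor B (given U = {2, 3, 7, 8, 11, 13, 14, 15}): ∅


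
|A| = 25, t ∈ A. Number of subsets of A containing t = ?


Subsets of A containing t correspond to subsets of A \ {t}, which has 24 elements.
Count = 2^(n-1) = 2^24
= 16777216

Number of subsets containing t = 16777216


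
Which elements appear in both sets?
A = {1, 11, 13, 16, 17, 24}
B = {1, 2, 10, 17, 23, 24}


A ∩ B = elements in both A and B
A = {1, 11, 13, 16, 17, 24}
B = {1, 2, 10, 17, 23, 24}
A ∩ B = {1, 17, 24}

A ∩ B = {1, 17, 24}


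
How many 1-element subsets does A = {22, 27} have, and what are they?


|A| = 2, so A has C(2,1) = 2 subsets of size 1.
Enumerate by choosing 1 elements from A at a time:
{22}, {27}

1-element subsets (2 total): {22}, {27}


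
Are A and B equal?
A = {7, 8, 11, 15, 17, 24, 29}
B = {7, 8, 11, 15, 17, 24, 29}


Two sets are equal iff they have exactly the same elements.
A = {7, 8, 11, 15, 17, 24, 29}
B = {7, 8, 11, 15, 17, 24, 29}
Same elements → A = B

Yes, A = B


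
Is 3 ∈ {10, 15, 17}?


A = {10, 15, 17}
Checking if 3 is in A
3 is not in A → False

3 ∉ A


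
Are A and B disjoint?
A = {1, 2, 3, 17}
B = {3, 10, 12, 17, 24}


Disjoint means A ∩ B = ∅.
A ∩ B = {3, 17}
A ∩ B ≠ ∅, so A and B are NOT disjoint.

No, A and B are not disjoint (A ∩ B = {3, 17})


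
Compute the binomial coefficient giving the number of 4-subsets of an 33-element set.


C(n,k) = n! / (k!(n-k)!)
C(33,4) = 33! / (4!29!)
= 40920

C(33,4) = 40920


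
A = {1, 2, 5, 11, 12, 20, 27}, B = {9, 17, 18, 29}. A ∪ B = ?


A ∪ B = all elements in A or B (or both)
A = {1, 2, 5, 11, 12, 20, 27}
B = {9, 17, 18, 29}
A ∪ B = {1, 2, 5, 9, 11, 12, 17, 18, 20, 27, 29}

A ∪ B = {1, 2, 5, 9, 11, 12, 17, 18, 20, 27, 29}


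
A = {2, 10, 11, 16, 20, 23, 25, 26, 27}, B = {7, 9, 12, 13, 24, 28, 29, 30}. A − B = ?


A \ B = elements in A but not in B
A = {2, 10, 11, 16, 20, 23, 25, 26, 27}
B = {7, 9, 12, 13, 24, 28, 29, 30}
Remove from A any elements in B
A \ B = {2, 10, 11, 16, 20, 23, 25, 26, 27}

A \ B = {2, 10, 11, 16, 20, 23, 25, 26, 27}


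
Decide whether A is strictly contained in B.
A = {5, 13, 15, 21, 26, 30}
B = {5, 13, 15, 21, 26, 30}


A ⊂ B requires: A ⊆ B AND A ≠ B.
A ⊆ B? Yes
A = B? Yes
A = B, so A is not a PROPER subset.

No, A is not a proper subset of B


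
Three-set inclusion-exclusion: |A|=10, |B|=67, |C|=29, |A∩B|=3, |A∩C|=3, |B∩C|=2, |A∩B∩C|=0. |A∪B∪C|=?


|A∪B∪C| = |A|+|B|+|C| - |A∩B|-|A∩C|-|B∩C| + |A∩B∩C|
= 10+67+29 - 3-3-2 + 0
= 106 - 8 + 0
= 98

|A ∪ B ∪ C| = 98


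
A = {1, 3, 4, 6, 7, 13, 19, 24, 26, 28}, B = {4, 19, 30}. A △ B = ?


A △ B = (A \ B) ∪ (B \ A) = elements in exactly one of A or B
A \ B = {1, 3, 6, 7, 13, 24, 26, 28}
B \ A = {30}
A △ B = {1, 3, 6, 7, 13, 24, 26, 28, 30}

A △ B = {1, 3, 6, 7, 13, 24, 26, 28, 30}


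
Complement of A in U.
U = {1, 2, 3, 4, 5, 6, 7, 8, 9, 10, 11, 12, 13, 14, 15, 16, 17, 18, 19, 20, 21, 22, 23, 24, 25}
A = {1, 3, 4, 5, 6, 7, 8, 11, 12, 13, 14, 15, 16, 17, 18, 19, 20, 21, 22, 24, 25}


Aᶜ = U \ A = elements in U but not in A
U = {1, 2, 3, 4, 5, 6, 7, 8, 9, 10, 11, 12, 13, 14, 15, 16, 17, 18, 19, 20, 21, 22, 23, 24, 25}
A = {1, 3, 4, 5, 6, 7, 8, 11, 12, 13, 14, 15, 16, 17, 18, 19, 20, 21, 22, 24, 25}
Aᶜ = {2, 9, 10, 23}

Aᶜ = {2, 9, 10, 23}


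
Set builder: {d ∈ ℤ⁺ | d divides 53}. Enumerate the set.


Checking each candidate:
Condition: positive divisors of 53
Result = {1, 53}

{1, 53}


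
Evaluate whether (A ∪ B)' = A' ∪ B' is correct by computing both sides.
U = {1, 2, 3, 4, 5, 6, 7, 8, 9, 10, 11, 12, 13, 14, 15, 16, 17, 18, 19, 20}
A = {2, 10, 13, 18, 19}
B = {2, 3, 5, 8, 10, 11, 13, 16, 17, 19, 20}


LHS: A ∪ B = {2, 3, 5, 8, 10, 11, 13, 16, 17, 18, 19, 20}
(A ∪ B)' = U \ (A ∪ B) = {1, 4, 6, 7, 9, 12, 14, 15}
A' = {1, 3, 4, 5, 6, 7, 8, 9, 11, 12, 14, 15, 16, 17, 20}, B' = {1, 4, 6, 7, 9, 12, 14, 15, 18}
Claimed RHS: A' ∪ B' = {1, 3, 4, 5, 6, 7, 8, 9, 11, 12, 14, 15, 16, 17, 18, 20}
Identity is INVALID: LHS = {1, 4, 6, 7, 9, 12, 14, 15} but the RHS claimed here equals {1, 3, 4, 5, 6, 7, 8, 9, 11, 12, 14, 15, 16, 17, 18, 20}. The correct form is (A ∪ B)' = A' ∩ B'.

Identity is invalid: (A ∪ B)' = {1, 4, 6, 7, 9, 12, 14, 15} but A' ∪ B' = {1, 3, 4, 5, 6, 7, 8, 9, 11, 12, 14, 15, 16, 17, 18, 20}. The correct De Morgan law is (A ∪ B)' = A' ∩ B'.


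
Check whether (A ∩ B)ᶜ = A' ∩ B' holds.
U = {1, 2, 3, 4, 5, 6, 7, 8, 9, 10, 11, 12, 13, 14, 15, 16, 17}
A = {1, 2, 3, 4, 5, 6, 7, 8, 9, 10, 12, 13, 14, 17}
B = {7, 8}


LHS: A ∩ B = {7, 8}
(A ∩ B)' = U \ (A ∩ B) = {1, 2, 3, 4, 5, 6, 9, 10, 11, 12, 13, 14, 15, 16, 17}
A' = {11, 15, 16}, B' = {1, 2, 3, 4, 5, 6, 9, 10, 11, 12, 13, 14, 15, 16, 17}
Claimed RHS: A' ∩ B' = {11, 15, 16}
Identity is INVALID: LHS = {1, 2, 3, 4, 5, 6, 9, 10, 11, 12, 13, 14, 15, 16, 17} but the RHS claimed here equals {11, 15, 16}. The correct form is (A ∩ B)' = A' ∪ B'.

Identity is invalid: (A ∩ B)' = {1, 2, 3, 4, 5, 6, 9, 10, 11, 12, 13, 14, 15, 16, 17} but A' ∩ B' = {11, 15, 16}. The correct De Morgan law is (A ∩ B)' = A' ∪ B'.


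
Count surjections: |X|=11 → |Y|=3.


n = |X| = 11, k = |Y| = 3. Surjections via inclusion-exclusion:
S(n,k) = Σ(-1)^i × C(k,i) × (k-i)^n, i=0 to k
i=0: (-1)^0×C(3,0)×3^11 = 177147
i=1: (-1)^1×C(3,1)×2^11 = -6144
i=2: (-1)^2×C(3,2)×1^11 = 3
i=3: (-1)^3×C(3,3)×0^11 = 0
Total = 171006

Number of surjections = 171006


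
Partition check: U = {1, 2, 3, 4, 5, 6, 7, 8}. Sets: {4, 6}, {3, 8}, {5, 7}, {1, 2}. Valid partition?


A partition requires: (1) non-empty parts, (2) pairwise disjoint, (3) union = U
Parts: {4, 6}, {3, 8}, {5, 7}, {1, 2}
Union of parts: {1, 2, 3, 4, 5, 6, 7, 8}
U = {1, 2, 3, 4, 5, 6, 7, 8}
All non-empty? True
Pairwise disjoint? True
Covers U? True

Yes, valid partition


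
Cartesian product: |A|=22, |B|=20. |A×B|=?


|A × B| = |A| × |B|
= 22 × 20
= 440

|A × B| = 440


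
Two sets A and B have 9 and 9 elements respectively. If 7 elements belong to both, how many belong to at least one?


|A ∪ B| = |A| + |B| - |A ∩ B|
= 9 + 9 - 7
= 11

|A ∪ B| = 11


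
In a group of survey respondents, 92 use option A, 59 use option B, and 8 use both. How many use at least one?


|A ∪ B| = |A| + |B| - |A ∩ B|
= 92 + 59 - 8
= 143

|A ∪ B| = 143


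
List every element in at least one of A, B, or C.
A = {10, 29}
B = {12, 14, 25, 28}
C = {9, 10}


A ∪ B = {10, 12, 14, 25, 28, 29}
(A ∪ B) ∪ C = {9, 10, 12, 14, 25, 28, 29}

A ∪ B ∪ C = {9, 10, 12, 14, 25, 28, 29}


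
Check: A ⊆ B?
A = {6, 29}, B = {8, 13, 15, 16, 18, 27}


A ⊆ B means every element of A is in B.
Elements in A not in B: {6, 29}
So A ⊄ B.

No, A ⊄ B


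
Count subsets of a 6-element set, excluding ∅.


Total subsets = 2^n = 2^6 = 64
Non-empty subsets exclude the empty set: 2^n - 1
= 64 - 1
= 63

Number of non-empty subsets = 63


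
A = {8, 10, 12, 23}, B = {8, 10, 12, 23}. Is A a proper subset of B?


A ⊂ B requires: A ⊆ B AND A ≠ B.
A ⊆ B? Yes
A = B? Yes
A = B, so A is not a PROPER subset.

No, A is not a proper subset of B


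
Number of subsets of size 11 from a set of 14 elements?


C(n,k) = n! / (k!(n-k)!)
C(14,11) = 14! / (11!3!)
= 364

C(14,11) = 364


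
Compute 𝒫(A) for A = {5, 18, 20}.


|A| = 3, so |P(A)| = 2^3 = 8
Enumerate subsets by cardinality (0 to 3):
∅, {5}, {18}, {20}, {5, 18}, {5, 20}, {18, 20}, {5, 18, 20}

P(A) has 8 subsets: ∅, {5}, {18}, {20}, {5, 18}, {5, 20}, {18, 20}, {5, 18, 20}


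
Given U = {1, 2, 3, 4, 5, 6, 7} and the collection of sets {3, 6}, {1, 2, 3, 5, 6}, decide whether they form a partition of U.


A partition requires: (1) non-empty parts, (2) pairwise disjoint, (3) union = U
Parts: {3, 6}, {1, 2, 3, 5, 6}
Union of parts: {1, 2, 3, 5, 6}
U = {1, 2, 3, 4, 5, 6, 7}
All non-empty? True
Pairwise disjoint? False
Covers U? False

No, not a valid partition


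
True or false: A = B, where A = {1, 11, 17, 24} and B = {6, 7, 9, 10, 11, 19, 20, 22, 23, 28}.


Two sets are equal iff they have exactly the same elements.
A = {1, 11, 17, 24}
B = {6, 7, 9, 10, 11, 19, 20, 22, 23, 28}
Differences: {1, 6, 7, 9, 10, 17, 19, 20, 22, 23, 24, 28}
A ≠ B

No, A ≠ B


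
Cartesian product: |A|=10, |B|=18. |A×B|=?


|A × B| = |A| × |B|
= 10 × 18
= 180

|A × B| = 180


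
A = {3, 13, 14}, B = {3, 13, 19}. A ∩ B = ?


A ∩ B = elements in both A and B
A = {3, 13, 14}
B = {3, 13, 19}
A ∩ B = {3, 13}

A ∩ B = {3, 13}


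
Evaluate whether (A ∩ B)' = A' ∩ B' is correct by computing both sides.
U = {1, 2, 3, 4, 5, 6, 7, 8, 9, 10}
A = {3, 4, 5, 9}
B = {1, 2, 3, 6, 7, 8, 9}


LHS: A ∩ B = {3, 9}
(A ∩ B)' = U \ (A ∩ B) = {1, 2, 4, 5, 6, 7, 8, 10}
A' = {1, 2, 6, 7, 8, 10}, B' = {4, 5, 10}
Claimed RHS: A' ∩ B' = {10}
Identity is INVALID: LHS = {1, 2, 4, 5, 6, 7, 8, 10} but the RHS claimed here equals {10}. The correct form is (A ∩ B)' = A' ∪ B'.

Identity is invalid: (A ∩ B)' = {1, 2, 4, 5, 6, 7, 8, 10} but A' ∩ B' = {10}. The correct De Morgan law is (A ∩ B)' = A' ∪ B'.


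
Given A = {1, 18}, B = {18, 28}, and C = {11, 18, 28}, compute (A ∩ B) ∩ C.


A ∩ B = {18}
(A ∩ B) ∩ C = {18}

A ∩ B ∩ C = {18}


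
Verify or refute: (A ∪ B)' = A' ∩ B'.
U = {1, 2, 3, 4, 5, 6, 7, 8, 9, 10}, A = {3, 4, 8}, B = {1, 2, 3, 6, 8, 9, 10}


LHS: A ∪ B = {1, 2, 3, 4, 6, 8, 9, 10}
(A ∪ B)' = U \ (A ∪ B) = {5, 7}
A' = {1, 2, 5, 6, 7, 9, 10}, B' = {4, 5, 7}
Claimed RHS: A' ∩ B' = {5, 7}
Identity is VALID: LHS = RHS = {5, 7} ✓

Identity is valid. (A ∪ B)' = A' ∩ B' = {5, 7}


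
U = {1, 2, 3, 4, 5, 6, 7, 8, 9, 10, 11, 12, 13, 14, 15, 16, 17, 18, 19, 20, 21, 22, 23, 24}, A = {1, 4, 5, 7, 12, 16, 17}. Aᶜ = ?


Aᶜ = U \ A = elements in U but not in A
U = {1, 2, 3, 4, 5, 6, 7, 8, 9, 10, 11, 12, 13, 14, 15, 16, 17, 18, 19, 20, 21, 22, 23, 24}
A = {1, 4, 5, 7, 12, 16, 17}
Aᶜ = {2, 3, 6, 8, 9, 10, 11, 13, 14, 15, 18, 19, 20, 21, 22, 23, 24}

Aᶜ = {2, 3, 6, 8, 9, 10, 11, 13, 14, 15, 18, 19, 20, 21, 22, 23, 24}


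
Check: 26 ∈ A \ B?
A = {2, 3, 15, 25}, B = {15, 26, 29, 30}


A = {2, 3, 15, 25}, B = {15, 26, 29, 30}
A \ B = elements in A but not in B
A \ B = {2, 3, 25}
Checking if 26 ∈ A \ B
26 is not in A \ B → False

26 ∉ A \ B


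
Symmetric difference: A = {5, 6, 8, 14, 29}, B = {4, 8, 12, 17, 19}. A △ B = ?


A △ B = (A \ B) ∪ (B \ A) = elements in exactly one of A or B
A \ B = {5, 6, 14, 29}
B \ A = {4, 12, 17, 19}
A △ B = {4, 5, 6, 12, 14, 17, 19, 29}

A △ B = {4, 5, 6, 12, 14, 17, 19, 29}


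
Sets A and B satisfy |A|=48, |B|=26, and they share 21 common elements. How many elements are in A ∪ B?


|A ∪ B| = |A| + |B| - |A ∩ B|
= 48 + 26 - 21
= 53

|A ∪ B| = 53


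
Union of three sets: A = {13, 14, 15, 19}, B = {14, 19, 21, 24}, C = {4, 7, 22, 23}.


A ∪ B = {13, 14, 15, 19, 21, 24}
(A ∪ B) ∪ C = {4, 7, 13, 14, 15, 19, 21, 22, 23, 24}

A ∪ B ∪ C = {4, 7, 13, 14, 15, 19, 21, 22, 23, 24}


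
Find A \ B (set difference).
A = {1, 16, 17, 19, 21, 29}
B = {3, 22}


A \ B = elements in A but not in B
A = {1, 16, 17, 19, 21, 29}
B = {3, 22}
Remove from A any elements in B
A \ B = {1, 16, 17, 19, 21, 29}

A \ B = {1, 16, 17, 19, 21, 29}


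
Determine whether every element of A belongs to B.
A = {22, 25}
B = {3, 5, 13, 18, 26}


A ⊆ B means every element of A is in B.
Elements in A not in B: {22, 25}
So A ⊄ B.

No, A ⊄ B


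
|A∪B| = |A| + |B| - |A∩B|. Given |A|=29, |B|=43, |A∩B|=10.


|A ∪ B| = |A| + |B| - |A ∩ B|
= 29 + 43 - 10
= 62

|A ∪ B| = 62


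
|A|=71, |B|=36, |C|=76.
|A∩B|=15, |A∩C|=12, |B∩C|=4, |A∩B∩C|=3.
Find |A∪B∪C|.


|A∪B∪C| = |A|+|B|+|C| - |A∩B|-|A∩C|-|B∩C| + |A∩B∩C|
= 71+36+76 - 15-12-4 + 3
= 183 - 31 + 3
= 155

|A ∪ B ∪ C| = 155


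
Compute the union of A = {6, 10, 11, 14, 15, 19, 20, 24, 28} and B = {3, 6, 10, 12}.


A ∪ B = all elements in A or B (or both)
A = {6, 10, 11, 14, 15, 19, 20, 24, 28}
B = {3, 6, 10, 12}
A ∪ B = {3, 6, 10, 11, 12, 14, 15, 19, 20, 24, 28}

A ∪ B = {3, 6, 10, 11, 12, 14, 15, 19, 20, 24, 28}


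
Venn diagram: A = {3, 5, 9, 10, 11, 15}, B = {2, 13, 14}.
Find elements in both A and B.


A = {3, 5, 9, 10, 11, 15}
B = {2, 13, 14}
Region: in both A and B
Elements: ∅

Elements in both A and B: ∅


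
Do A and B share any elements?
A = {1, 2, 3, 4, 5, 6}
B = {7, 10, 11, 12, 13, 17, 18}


Disjoint means A ∩ B = ∅.
A ∩ B = ∅
A ∩ B = ∅, so A and B are disjoint.

No — A and B share no elements (A ∩ B = ∅), so they are disjoint


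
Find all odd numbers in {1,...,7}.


Checking each candidate:
Condition: odd numbers in {1,...,7}
Result = {1, 3, 5, 7}

{1, 3, 5, 7}


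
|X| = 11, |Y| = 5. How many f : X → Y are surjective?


n = |X| = 11, k = |Y| = 5. Surjections via inclusion-exclusion:
S(n,k) = Σ(-1)^i × C(k,i) × (k-i)^n, i=0 to k
i=0: (-1)^0×C(5,0)×5^11 = 48828125
i=1: (-1)^1×C(5,1)×4^11 = -20971520
i=2: (-1)^2×C(5,2)×3^11 = 1771470
i=3: (-1)^3×C(5,3)×2^11 = -20480
i=4: (-1)^4×C(5,4)×1^11 = 5
i=5: (-1)^5×C(5,5)×0^11 = 0
Total = 29607600

Number of surjections = 29607600


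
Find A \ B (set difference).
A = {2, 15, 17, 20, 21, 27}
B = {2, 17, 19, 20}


A \ B = elements in A but not in B
A = {2, 15, 17, 20, 21, 27}
B = {2, 17, 19, 20}
Remove from A any elements in B
A \ B = {15, 21, 27}

A \ B = {15, 21, 27}


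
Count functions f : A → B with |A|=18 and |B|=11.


Each of |A| = 18 inputs maps to any of |B| = 11 outputs.
# functions = |B|^|A| = 11^18
= 5559917313492231481

Number of functions = 5559917313492231481


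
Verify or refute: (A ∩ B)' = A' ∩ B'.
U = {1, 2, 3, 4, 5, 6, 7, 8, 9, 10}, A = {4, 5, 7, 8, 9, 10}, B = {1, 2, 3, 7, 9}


LHS: A ∩ B = {7, 9}
(A ∩ B)' = U \ (A ∩ B) = {1, 2, 3, 4, 5, 6, 8, 10}
A' = {1, 2, 3, 6}, B' = {4, 5, 6, 8, 10}
Claimed RHS: A' ∩ B' = {6}
Identity is INVALID: LHS = {1, 2, 3, 4, 5, 6, 8, 10} but the RHS claimed here equals {6}. The correct form is (A ∩ B)' = A' ∪ B'.

Identity is invalid: (A ∩ B)' = {1, 2, 3, 4, 5, 6, 8, 10} but A' ∩ B' = {6}. The correct De Morgan law is (A ∩ B)' = A' ∪ B'.


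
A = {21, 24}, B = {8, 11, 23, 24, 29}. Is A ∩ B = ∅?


Disjoint means A ∩ B = ∅.
A ∩ B = {24}
A ∩ B ≠ ∅, so A and B are NOT disjoint.

No, A and B are not disjoint (A ∩ B = {24})


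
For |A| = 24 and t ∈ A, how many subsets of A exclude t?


Subsets of A avoiding t are subsets of A \ {t}, which has 23 elements.
Count = 2^(n-1) = 2^23
= 8388608

Number of subsets avoiding t = 8388608


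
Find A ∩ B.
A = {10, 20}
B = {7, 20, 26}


A ∩ B = elements in both A and B
A = {10, 20}
B = {7, 20, 26}
A ∩ B = {20}

A ∩ B = {20}


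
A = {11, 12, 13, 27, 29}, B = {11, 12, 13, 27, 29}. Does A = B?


Two sets are equal iff they have exactly the same elements.
A = {11, 12, 13, 27, 29}
B = {11, 12, 13, 27, 29}
Same elements → A = B

Yes, A = B


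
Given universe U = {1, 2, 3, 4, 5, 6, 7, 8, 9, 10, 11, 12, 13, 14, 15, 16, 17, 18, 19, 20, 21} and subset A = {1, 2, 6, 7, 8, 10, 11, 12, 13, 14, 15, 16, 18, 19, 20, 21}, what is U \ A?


Aᶜ = U \ A = elements in U but not in A
U = {1, 2, 3, 4, 5, 6, 7, 8, 9, 10, 11, 12, 13, 14, 15, 16, 17, 18, 19, 20, 21}
A = {1, 2, 6, 7, 8, 10, 11, 12, 13, 14, 15, 16, 18, 19, 20, 21}
Aᶜ = {3, 4, 5, 9, 17}

Aᶜ = {3, 4, 5, 9, 17}


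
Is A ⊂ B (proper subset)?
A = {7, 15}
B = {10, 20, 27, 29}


A ⊂ B requires: A ⊆ B AND A ≠ B.
A ⊆ B? No
A ⊄ B, so A is not a proper subset.

No, A is not a proper subset of B


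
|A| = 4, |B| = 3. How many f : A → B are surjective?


n = |A| = 4, k = |B| = 3. Surjections via inclusion-exclusion:
S(n,k) = Σ(-1)^i × C(k,i) × (k-i)^n, i=0 to k
i=0: (-1)^0×C(3,0)×3^4 = 81
i=1: (-1)^1×C(3,1)×2^4 = -48
i=2: (-1)^2×C(3,2)×1^4 = 3
i=3: (-1)^3×C(3,3)×0^4 = 0
Total = 36

Number of surjections = 36


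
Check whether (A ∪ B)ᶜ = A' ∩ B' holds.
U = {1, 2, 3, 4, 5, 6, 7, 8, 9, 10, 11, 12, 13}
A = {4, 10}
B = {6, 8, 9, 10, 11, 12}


LHS: A ∪ B = {4, 6, 8, 9, 10, 11, 12}
(A ∪ B)' = U \ (A ∪ B) = {1, 2, 3, 5, 7, 13}
A' = {1, 2, 3, 5, 6, 7, 8, 9, 11, 12, 13}, B' = {1, 2, 3, 4, 5, 7, 13}
Claimed RHS: A' ∩ B' = {1, 2, 3, 5, 7, 13}
Identity is VALID: LHS = RHS = {1, 2, 3, 5, 7, 13} ✓

Identity is valid. (A ∪ B)' = A' ∩ B' = {1, 2, 3, 5, 7, 13}


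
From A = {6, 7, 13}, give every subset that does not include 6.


A subset of A that omits 6 is a subset of A \ {6}, so there are 2^(n-1) = 2^2 = 4 of them.
Subsets excluding 6: ∅, {7}, {13}, {7, 13}

Subsets excluding 6 (4 total): ∅, {7}, {13}, {7, 13}


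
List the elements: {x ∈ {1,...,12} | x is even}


Checking each candidate:
Condition: even numbers in {1,...,12}
Result = {2, 4, 6, 8, 10, 12}

{2, 4, 6, 8, 10, 12}


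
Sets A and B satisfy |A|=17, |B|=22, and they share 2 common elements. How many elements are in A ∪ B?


|A ∪ B| = |A| + |B| - |A ∩ B|
= 17 + 22 - 2
= 37

|A ∪ B| = 37


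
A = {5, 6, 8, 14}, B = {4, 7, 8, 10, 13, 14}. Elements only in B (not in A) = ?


A = {5, 6, 8, 14}
B = {4, 7, 8, 10, 13, 14}
Region: only in B (not in A)
Elements: {4, 7, 10, 13}

Elements only in B (not in A): {4, 7, 10, 13}


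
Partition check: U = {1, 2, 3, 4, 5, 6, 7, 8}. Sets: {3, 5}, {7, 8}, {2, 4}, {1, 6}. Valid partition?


A partition requires: (1) non-empty parts, (2) pairwise disjoint, (3) union = U
Parts: {3, 5}, {7, 8}, {2, 4}, {1, 6}
Union of parts: {1, 2, 3, 4, 5, 6, 7, 8}
U = {1, 2, 3, 4, 5, 6, 7, 8}
All non-empty? True
Pairwise disjoint? True
Covers U? True

Yes, valid partition


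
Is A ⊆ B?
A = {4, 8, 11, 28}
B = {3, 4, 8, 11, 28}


A ⊆ B means every element of A is in B.
All elements of A are in B.
So A ⊆ B.

Yes, A ⊆ B


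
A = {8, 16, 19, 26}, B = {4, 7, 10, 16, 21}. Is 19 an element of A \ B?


A = {8, 16, 19, 26}, B = {4, 7, 10, 16, 21}
A \ B = elements in A but not in B
A \ B = {8, 19, 26}
Checking if 19 ∈ A \ B
19 is in A \ B → True

19 ∈ A \ B


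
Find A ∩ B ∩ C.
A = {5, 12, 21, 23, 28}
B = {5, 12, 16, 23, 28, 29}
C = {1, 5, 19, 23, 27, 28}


A ∩ B = {5, 12, 23, 28}
(A ∩ B) ∩ C = {5, 23, 28}

A ∩ B ∩ C = {5, 23, 28}


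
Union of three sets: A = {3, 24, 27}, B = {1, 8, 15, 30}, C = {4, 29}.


A ∪ B = {1, 3, 8, 15, 24, 27, 30}
(A ∪ B) ∪ C = {1, 3, 4, 8, 15, 24, 27, 29, 30}

A ∪ B ∪ C = {1, 3, 4, 8, 15, 24, 27, 29, 30}


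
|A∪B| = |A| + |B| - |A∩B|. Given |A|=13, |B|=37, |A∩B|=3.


|A ∪ B| = |A| + |B| - |A ∩ B|
= 13 + 37 - 3
= 47

|A ∪ B| = 47


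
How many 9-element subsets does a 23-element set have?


C(n,k) = n! / (k!(n-k)!)
C(23,9) = 23! / (9!14!)
= 817190

C(23,9) = 817190


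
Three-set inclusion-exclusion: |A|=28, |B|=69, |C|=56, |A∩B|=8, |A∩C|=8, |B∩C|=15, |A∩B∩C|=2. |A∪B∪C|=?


|A∪B∪C| = |A|+|B|+|C| - |A∩B|-|A∩C|-|B∩C| + |A∩B∩C|
= 28+69+56 - 8-8-15 + 2
= 153 - 31 + 2
= 124

|A ∪ B ∪ C| = 124


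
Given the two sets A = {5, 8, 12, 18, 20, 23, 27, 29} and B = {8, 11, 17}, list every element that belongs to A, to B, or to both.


A ∪ B = all elements in A or B (or both)
A = {5, 8, 12, 18, 20, 23, 27, 29}
B = {8, 11, 17}
A ∪ B = {5, 8, 11, 12, 17, 18, 20, 23, 27, 29}

A ∪ B = {5, 8, 11, 12, 17, 18, 20, 23, 27, 29}


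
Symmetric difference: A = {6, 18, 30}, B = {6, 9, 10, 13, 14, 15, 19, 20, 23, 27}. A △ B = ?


A △ B = (A \ B) ∪ (B \ A) = elements in exactly one of A or B
A \ B = {18, 30}
B \ A = {9, 10, 13, 14, 15, 19, 20, 23, 27}
A △ B = {9, 10, 13, 14, 15, 18, 19, 20, 23, 27, 30}

A △ B = {9, 10, 13, 14, 15, 18, 19, 20, 23, 27, 30}


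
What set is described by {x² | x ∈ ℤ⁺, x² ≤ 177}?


Checking each candidate:
Condition: positive perfect squares ≤ 177
Result = {1, 4, 9, 16, 25, 36, 49, 64, 81, 100, 121, 144, 169}

{1, 4, 9, 16, 25, 36, 49, 64, 81, 100, 121, 144, 169}


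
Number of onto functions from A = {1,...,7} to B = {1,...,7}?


n = |A| = 7, k = |B| = 7. Surjections via inclusion-exclusion:
S(n,k) = Σ(-1)^i × C(k,i) × (k-i)^n, i=0 to k
i=0: (-1)^0×C(7,0)×7^7 = 823543
i=1: (-1)^1×C(7,1)×6^7 = -1959552
i=2: (-1)^2×C(7,2)×5^7 = 1640625
i=3: (-1)^3×C(7,3)×4^7 = -573440
i=4: (-1)^4×C(7,4)×3^7 = 76545
i=5: (-1)^5×C(7,5)×2^7 = -2688
i=6: (-1)^6×C(7,6)×1^7 = 7
i=7: (-1)^7×C(7,7)×0^7 = 0
Total = 5040

Number of surjections = 5040


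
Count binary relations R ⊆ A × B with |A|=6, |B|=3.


A relation from A to B is any subset of A × B.
|A × B| = 6 × 3 = 18
# relations = 2^|A × B| = 2^18 = 262144

Number of relations = 262144


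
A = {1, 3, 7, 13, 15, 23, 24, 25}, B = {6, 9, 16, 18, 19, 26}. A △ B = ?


A △ B = (A \ B) ∪ (B \ A) = elements in exactly one of A or B
A \ B = {1, 3, 7, 13, 15, 23, 24, 25}
B \ A = {6, 9, 16, 18, 19, 26}
A △ B = {1, 3, 6, 7, 9, 13, 15, 16, 18, 19, 23, 24, 25, 26}

A △ B = {1, 3, 6, 7, 9, 13, 15, 16, 18, 19, 23, 24, 25, 26}


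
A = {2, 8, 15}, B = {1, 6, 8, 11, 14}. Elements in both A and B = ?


A = {2, 8, 15}
B = {1, 6, 8, 11, 14}
Region: in both A and B
Elements: {8}

Elements in both A and B: {8}


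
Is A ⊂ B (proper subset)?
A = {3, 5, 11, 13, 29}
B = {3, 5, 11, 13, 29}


A ⊂ B requires: A ⊆ B AND A ≠ B.
A ⊆ B? Yes
A = B? Yes
A = B, so A is not a PROPER subset.

No, A is not a proper subset of B


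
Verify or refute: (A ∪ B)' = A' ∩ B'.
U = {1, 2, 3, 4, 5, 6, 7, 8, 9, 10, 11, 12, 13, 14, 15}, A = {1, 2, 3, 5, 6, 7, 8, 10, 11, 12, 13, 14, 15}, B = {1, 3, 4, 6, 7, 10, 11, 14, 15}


LHS: A ∪ B = {1, 2, 3, 4, 5, 6, 7, 8, 10, 11, 12, 13, 14, 15}
(A ∪ B)' = U \ (A ∪ B) = {9}
A' = {4, 9}, B' = {2, 5, 8, 9, 12, 13}
Claimed RHS: A' ∩ B' = {9}
Identity is VALID: LHS = RHS = {9} ✓

Identity is valid. (A ∪ B)' = A' ∩ B' = {9}


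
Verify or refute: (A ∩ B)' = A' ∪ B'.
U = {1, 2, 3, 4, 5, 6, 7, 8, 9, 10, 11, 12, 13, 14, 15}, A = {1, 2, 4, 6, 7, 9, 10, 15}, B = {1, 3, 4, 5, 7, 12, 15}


LHS: A ∩ B = {1, 4, 7, 15}
(A ∩ B)' = U \ (A ∩ B) = {2, 3, 5, 6, 8, 9, 10, 11, 12, 13, 14}
A' = {3, 5, 8, 11, 12, 13, 14}, B' = {2, 6, 8, 9, 10, 11, 13, 14}
Claimed RHS: A' ∪ B' = {2, 3, 5, 6, 8, 9, 10, 11, 12, 13, 14}
Identity is VALID: LHS = RHS = {2, 3, 5, 6, 8, 9, 10, 11, 12, 13, 14} ✓

Identity is valid. (A ∩ B)' = A' ∪ B' = {2, 3, 5, 6, 8, 9, 10, 11, 12, 13, 14}


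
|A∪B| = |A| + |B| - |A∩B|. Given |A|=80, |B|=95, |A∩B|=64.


|A ∪ B| = |A| + |B| - |A ∩ B|
= 80 + 95 - 64
= 111

|A ∪ B| = 111


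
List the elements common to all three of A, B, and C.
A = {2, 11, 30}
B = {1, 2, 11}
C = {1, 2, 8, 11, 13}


A ∩ B = {2, 11}
(A ∩ B) ∩ C = {2, 11}

A ∩ B ∩ C = {2, 11}


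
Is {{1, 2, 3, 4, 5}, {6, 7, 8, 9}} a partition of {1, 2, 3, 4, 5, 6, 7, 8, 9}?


A partition requires: (1) non-empty parts, (2) pairwise disjoint, (3) union = U
Parts: {1, 2, 3, 4, 5}, {6, 7, 8, 9}
Union of parts: {1, 2, 3, 4, 5, 6, 7, 8, 9}
U = {1, 2, 3, 4, 5, 6, 7, 8, 9}
All non-empty? True
Pairwise disjoint? True
Covers U? True

Yes, valid partition


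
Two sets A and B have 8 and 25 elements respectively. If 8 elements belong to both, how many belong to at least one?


|A ∪ B| = |A| + |B| - |A ∩ B|
= 8 + 25 - 8
= 25

|A ∪ B| = 25


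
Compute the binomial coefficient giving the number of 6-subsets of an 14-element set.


C(n,k) = n! / (k!(n-k)!)
C(14,6) = 14! / (6!8!)
= 3003

C(14,6) = 3003


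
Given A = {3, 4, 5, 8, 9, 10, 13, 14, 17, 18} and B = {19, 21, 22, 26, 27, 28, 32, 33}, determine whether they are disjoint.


Disjoint means A ∩ B = ∅.
A ∩ B = ∅
A ∩ B = ∅, so A and B are disjoint.

Yes, A and B are disjoint


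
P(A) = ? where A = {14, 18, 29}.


|A| = 3, so |P(A)| = 2^3 = 8
Enumerate subsets by cardinality (0 to 3):
∅, {14}, {18}, {29}, {14, 18}, {14, 29}, {18, 29}, {14, 18, 29}

P(A) has 8 subsets: ∅, {14}, {18}, {29}, {14, 18}, {14, 29}, {18, 29}, {14, 18, 29}


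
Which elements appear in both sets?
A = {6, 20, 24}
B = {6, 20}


A ∩ B = elements in both A and B
A = {6, 20, 24}
B = {6, 20}
A ∩ B = {6, 20}

A ∩ B = {6, 20}


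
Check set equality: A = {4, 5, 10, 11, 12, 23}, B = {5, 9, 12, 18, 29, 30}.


Two sets are equal iff they have exactly the same elements.
A = {4, 5, 10, 11, 12, 23}
B = {5, 9, 12, 18, 29, 30}
Differences: {4, 9, 10, 11, 18, 23, 29, 30}
A ≠ B

No, A ≠ B


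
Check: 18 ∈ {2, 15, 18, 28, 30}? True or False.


A = {2, 15, 18, 28, 30}
Checking if 18 is in A
18 is in A → True

18 ∈ A


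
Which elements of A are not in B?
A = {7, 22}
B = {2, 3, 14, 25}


A \ B = elements in A but not in B
A = {7, 22}
B = {2, 3, 14, 25}
Remove from A any elements in B
A \ B = {7, 22}

A \ B = {7, 22}


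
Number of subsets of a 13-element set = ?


Number of subsets = 2^n
= 2^13
= 8192

|P(A)| = 8192


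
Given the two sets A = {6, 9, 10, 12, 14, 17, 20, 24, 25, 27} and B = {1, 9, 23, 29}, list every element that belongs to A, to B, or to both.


A ∪ B = all elements in A or B (or both)
A = {6, 9, 10, 12, 14, 17, 20, 24, 25, 27}
B = {1, 9, 23, 29}
A ∪ B = {1, 6, 9, 10, 12, 14, 17, 20, 23, 24, 25, 27, 29}

A ∪ B = {1, 6, 9, 10, 12, 14, 17, 20, 23, 24, 25, 27, 29}
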